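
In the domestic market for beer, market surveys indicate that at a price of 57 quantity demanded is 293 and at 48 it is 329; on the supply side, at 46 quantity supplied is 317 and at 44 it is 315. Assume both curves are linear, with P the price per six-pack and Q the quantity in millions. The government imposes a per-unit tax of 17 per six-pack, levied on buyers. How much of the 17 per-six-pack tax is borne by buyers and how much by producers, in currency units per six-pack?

Demand slope: (329 − 293)/(48 − 57) = -4, so Qd = 521 − 4P.
Supply slope: (315 − 317)/(44 − 46) = 1, so Qs = P + 271.
Without the tax, 521 − 4P = P + 271 gives 5P = 250, so P* = 50 and Q* = 321.
With the tax collected from buyers, demand (in seller-price terms) shifts: Qd = 521 − 4(P + 17).
Solving gives Q = 307.4 with buyers paying 53.4 and producers receiving 36.4 (the 17 wedge).
Burden on buyers: 3.4; on producers: 13.6. (They sum to 17.)
The less price-elastic side of the market bears the larger share of a per-unit tax.

Buyers bear 3.4 per six-pack; producers bear 13.6 per six-pack.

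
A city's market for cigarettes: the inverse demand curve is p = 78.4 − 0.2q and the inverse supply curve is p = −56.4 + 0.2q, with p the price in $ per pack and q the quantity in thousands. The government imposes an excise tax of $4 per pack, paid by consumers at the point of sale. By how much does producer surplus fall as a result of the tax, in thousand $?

Producer surplus falls by $664 thousand.

Inverting to q(p) form: qd = 392 − 5p; qs = 5p + 282.
Before the tax: set 392 − 5p = 5p + 282 → p* = $11, q* = 337.
With the tax collected from consumers, demand (in seller-price terms) shifts: qd = 392 − 5(p + 4).
Solving gives q = 327 with consumers paying $13 and sellers receiving $9 (the $4 wedge).
ΔPS is the trapezoid between Q = 327 and Q = 337 of height $2: ½ · (337 + 327) · 2 = $664.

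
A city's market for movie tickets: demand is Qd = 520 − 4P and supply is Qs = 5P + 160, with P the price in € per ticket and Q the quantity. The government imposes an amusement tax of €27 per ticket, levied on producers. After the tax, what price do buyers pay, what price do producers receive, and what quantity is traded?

Buyers pay €55; producers receive €28; quantity = 300.

Without the tax, 520 − 4P = 5P + 160 gives 9P = 360, so P* = €40 and Q* = 360.
With the tax collected from producers, supply shifts: Qs = 5(P − 27) + 160.
New equilibrium: buyers pay €55, producers receive €28, Q = 300. (Wedge: Pb − Ps = 27.)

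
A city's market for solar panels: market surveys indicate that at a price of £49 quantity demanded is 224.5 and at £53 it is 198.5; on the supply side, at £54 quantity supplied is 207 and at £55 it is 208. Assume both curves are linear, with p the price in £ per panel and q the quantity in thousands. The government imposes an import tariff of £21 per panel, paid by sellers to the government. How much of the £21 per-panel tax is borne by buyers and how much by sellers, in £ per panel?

Buyers bear £2.8 per panel; sellers bear £18.2 per panel.

Demand slope: (198.5 − 224.5)/(53 − 49) = -6.5, so qd = 543 − 6.5p.
Supply slope: (208 − 207)/(55 − 54) = 1, so qs = p + 153.
Without the tax, 543 − 6.5p = p + 153 gives 7.5p = 390, so p* = £52 and q* = 205.
With the tax collected from sellers, supply shifts: qs = (p − 21) + 153.
New equilibrium: buyers pay £54.8, sellers receive £33.8, q = 186.8. (Wedge: pb − ps = 21.)
Burden on buyers: £2.8; on sellers: £18.2. (They sum to £21.)
The less price-elastic side of the market bears the larger share of a per-unit tax.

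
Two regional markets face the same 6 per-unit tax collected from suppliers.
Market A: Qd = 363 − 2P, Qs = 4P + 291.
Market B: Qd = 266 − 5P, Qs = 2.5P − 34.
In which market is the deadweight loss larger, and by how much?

Market B, by 6.

Market A: pre-tax P* = 12, Q* = 339; post-tax Q = 331; deadweight loss = 24.
Market B: pre-tax P* = 40, Q* = 66; post-tax Q = 56; deadweight loss = 30.
Difference: 24 vs 30 → market B is larger by 6.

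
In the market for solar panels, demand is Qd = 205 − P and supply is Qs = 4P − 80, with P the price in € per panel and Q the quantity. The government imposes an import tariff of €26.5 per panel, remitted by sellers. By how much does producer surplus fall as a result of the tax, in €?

Producer surplus falls by €728.22.

Without the tax, 205 − P = 4P − 80 gives 5P = 285, so P* = €57 and Q* = 148.
With the tax collected from sellers, supply shifts: Qs = 4(P − 26.5) − 80.
New equilibrium: consumers pay €78.2, sellers receive €51.7, Q = 126.8. (Wedge: Pb − Ps = 26.5.)
ΔPS is the trapezoid between Q = 126.8 and Q = 148 of height €5.3: ½ · (148 + 126.8) · 5.3 = €728.22.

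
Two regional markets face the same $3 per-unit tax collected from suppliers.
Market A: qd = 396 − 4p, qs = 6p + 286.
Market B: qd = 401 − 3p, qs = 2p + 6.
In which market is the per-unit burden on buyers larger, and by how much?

Market A, by $0.6.

Market A: pre-tax p* = $11, q* = 352; post-tax q = 344.8; per-unit burden on buyers = $1.8.
Market B: pre-tax p* = $79, q* = 164; post-tax q = 160.4; per-unit burden on buyers = $1.2.
Difference: $1.8 vs $1.2 → market A is larger by $0.6.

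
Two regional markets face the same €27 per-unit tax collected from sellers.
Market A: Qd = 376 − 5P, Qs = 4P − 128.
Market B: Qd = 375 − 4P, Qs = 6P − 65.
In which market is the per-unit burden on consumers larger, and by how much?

Market A: pre-tax P* = €56, Q* = 96; post-tax Q = 36; per-unit burden on consumers = €12.
Market B: pre-tax P* = €44, Q* = 199; post-tax Q = 134.2; per-unit burden on consumers = €16.2.
Difference: €12 vs €16.2 → market B is larger by €4.2.

Market B, by €4.2.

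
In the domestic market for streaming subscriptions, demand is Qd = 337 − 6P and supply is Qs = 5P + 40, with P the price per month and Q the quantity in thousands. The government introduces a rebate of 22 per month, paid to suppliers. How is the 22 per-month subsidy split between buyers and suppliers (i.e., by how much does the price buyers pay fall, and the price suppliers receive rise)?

Without the subsidy, 337 − 6P = 5P + 40 gives 11P = 297, so P* = 27 and Q* = 175.
With a per-unit subsidy paid to suppliers, each receives P + 22 per unit sold, so supply becomes Qs = 5(P + 22) + 40.
New equilibrium: buyers pay 17, suppliers receive 39, Q = 235. (Wedge: Pb − Ps = −22.)
Gain to buyers: 10; to suppliers: 12. (They sum to 22.)

Buyers gain 10 per month; suppliers gain 12 per month.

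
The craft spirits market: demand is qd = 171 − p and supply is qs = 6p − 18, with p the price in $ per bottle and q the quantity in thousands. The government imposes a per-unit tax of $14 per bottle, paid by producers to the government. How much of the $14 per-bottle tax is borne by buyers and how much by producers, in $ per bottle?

Buyers bear $12 per bottle; producers bear $2 per bottle.

Without the tax, 171 − p = 6p − 18 gives 7p = 189, so p* = $27 and q* = 144.
With the tax collected from producers, supply shifts: qs = 6(p − 14) − 18.
Solving gives q = 132 with buyers paying $39 and producers receiving $25 (the $14 wedge).
Burden on buyers: $12; on producers: $2. (They sum to $14.)
The less price-elastic side of the market bears the larger share of a per-unit tax.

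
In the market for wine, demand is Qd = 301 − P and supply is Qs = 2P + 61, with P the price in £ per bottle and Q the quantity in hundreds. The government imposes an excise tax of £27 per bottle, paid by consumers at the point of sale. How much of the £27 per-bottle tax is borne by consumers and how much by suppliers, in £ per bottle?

Consumers bear £18 per bottle; suppliers bear £9 per bottle.

Before the tax: set 301 − P = 2P + 61 → P* = £80, Q* = 221.
With the tax collected from consumers, demand (in seller-price terms) shifts: Qd = 301 − (P + 27).
New equilibrium: consumers pay £98, suppliers receive £71, Q = 203. (Wedge: Pb − Ps = 27.)
Burden on consumers: £18; on suppliers: £9. (They sum to £27.)
The less price-elastic side of the market bears the larger share of a per-unit tax.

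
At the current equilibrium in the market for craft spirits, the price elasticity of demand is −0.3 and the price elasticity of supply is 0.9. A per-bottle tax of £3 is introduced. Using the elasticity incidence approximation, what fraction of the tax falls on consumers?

Incidence ratio: consumers' share ≈ εs / (εs + |εd|) = 0.9 / (0.9 + 0.3) = 0.75.
Supply is the more elastic side, so consumers bear the larger share.

Consumers' share ≈ 0.75.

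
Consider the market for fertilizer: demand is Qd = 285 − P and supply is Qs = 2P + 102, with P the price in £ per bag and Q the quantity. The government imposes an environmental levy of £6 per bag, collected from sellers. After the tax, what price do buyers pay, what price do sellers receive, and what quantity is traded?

Without the tax, 285 − P = 2P + 102 gives 3P = 183, so P* = £61 and Q* = 224.
With the tax collected from sellers, supply shifts: Qs = 2(P − 6) + 102.
Solving gives Q = 220 with buyers paying £65 and sellers receiving £59 (the £6 wedge).

Buyers pay £65; sellers receive £59; quantity = 220.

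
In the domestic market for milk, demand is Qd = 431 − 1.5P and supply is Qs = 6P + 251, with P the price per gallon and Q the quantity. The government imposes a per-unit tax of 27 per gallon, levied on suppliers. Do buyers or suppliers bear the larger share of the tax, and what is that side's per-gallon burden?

Without the tax, 431 − 1.5P = 6P + 251 gives 7.5P = 180, so P* = 24 and Q* = 395.
With the tax collected from suppliers, supply shifts: Qs = 6(P − 27) + 251.
New equilibrium: buyers pay 45.6, suppliers receive 18.6, Q = 362.6. (Wedge: Pb − Ps = 27.)
Per-gallon burden: buyers 21.6, suppliers 5.4.
Buyers take the larger share because demand is less price-elastic here (demand slope 1.5 vs supply slope 6).

Buyers bear the larger share: 21.6 per gallon.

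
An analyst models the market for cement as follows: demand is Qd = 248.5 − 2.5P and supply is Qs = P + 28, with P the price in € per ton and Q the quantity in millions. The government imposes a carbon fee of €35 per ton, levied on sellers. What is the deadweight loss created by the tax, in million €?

Deadweight loss = €437.5 million.

Before the tax: set 248.5 − 2.5P = P + 28 → P* = €63, Q* = 91.
With the tax collected from sellers, supply shifts: Qs = (P − 35) + 28.
New equilibrium: consumers pay €73, sellers receive €38, Q = 66. (Wedge: Pb − Ps = 35.)
Quantity falls by |ΔQ| = |91 − 66| = 25.
DWL = ½ · t · |ΔQ| = ½ · 35 · 25 = €437.5.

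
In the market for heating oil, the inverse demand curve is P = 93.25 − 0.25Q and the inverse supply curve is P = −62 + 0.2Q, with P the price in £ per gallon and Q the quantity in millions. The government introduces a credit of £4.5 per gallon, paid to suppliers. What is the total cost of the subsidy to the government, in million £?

Inverting to Q(P) form: Qd = 373 − 4P; Qs = 5P + 310.
Before the subsidy: set 373 − 4P = 5P + 310 → P* = £7, Q* = 345.
With a per-unit subsidy paid to suppliers, each receives P + 4.5 per unit sold, so supply becomes Qs = 5(P + 4.5) + 310.
New equilibrium: consumers pay £4.5, suppliers receive £9, Q = 355. (Wedge: Pb − Ps = −4.5.)
Outlay = t · Q = 4.5 · 355 = £1597.5.

Government outlay = £1597.5 million.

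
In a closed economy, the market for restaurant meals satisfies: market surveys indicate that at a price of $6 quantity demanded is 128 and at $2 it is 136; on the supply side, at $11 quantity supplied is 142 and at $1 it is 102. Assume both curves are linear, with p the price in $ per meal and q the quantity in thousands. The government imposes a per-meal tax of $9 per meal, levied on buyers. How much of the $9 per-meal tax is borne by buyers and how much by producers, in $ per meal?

Buyers bear $6 per meal; producers bear $3 per meal.

Demand slope: (136 − 128)/(2 − 6) = -2, so qd = 140 − 2p.
Supply slope: (102 − 142)/(1 − 11) = 4, so qs = 4p + 98.
Before the tax: set 140 − 2p = 4p + 98 → p* = $7, q* = 126.
With the tax collected from buyers, demand (in seller-price terms) shifts: qd = 140 − 2(p + 9).
Solving gives q = 114 with buyers paying $13 and producers receiving $4 (the $9 wedge).
Burden on buyers: $6; on producers: $3. (They sum to $9.)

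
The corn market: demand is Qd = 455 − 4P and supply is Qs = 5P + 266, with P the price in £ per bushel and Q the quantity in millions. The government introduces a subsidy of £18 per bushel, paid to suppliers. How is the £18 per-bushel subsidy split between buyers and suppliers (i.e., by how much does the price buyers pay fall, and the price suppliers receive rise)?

Buyers gain £10 per bushel; suppliers gain £8 per bushel.

Before the subsidy: set 455 − 4P = 5P + 266 → P* = £21, Q* = 371.
With a per-unit subsidy paid to suppliers, each receives P + 18 per unit sold, so supply becomes Qs = 5(P + 18) + 266.
Solving gives Q = 411 with buyers paying £11 and suppliers receiving £29 (the £18 wedge).
Gain to buyers: £10; to suppliers: £8. (They sum to £18.)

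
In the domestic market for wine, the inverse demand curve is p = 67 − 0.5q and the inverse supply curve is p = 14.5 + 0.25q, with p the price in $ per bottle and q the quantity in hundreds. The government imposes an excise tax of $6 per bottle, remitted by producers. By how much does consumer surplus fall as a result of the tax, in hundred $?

Consumer surplus falls by $264 hundred.

Inverting to q(p) form: qd = 134 − 2p; qs = 4p − 58.
Before the tax: set 134 − 2p = 4p − 58 → p* = $32, q* = 70.
With the tax collected from producers, supply shifts: qs = 4(p − 6) − 58.
Solving gives q = 62 with buyers paying $36 and producers receiving $30 (the $6 wedge).
ΔCS is the trapezoid between Q = 62 and Q = 70 of height $4: ½ · (70 + 62) · 4 = $264.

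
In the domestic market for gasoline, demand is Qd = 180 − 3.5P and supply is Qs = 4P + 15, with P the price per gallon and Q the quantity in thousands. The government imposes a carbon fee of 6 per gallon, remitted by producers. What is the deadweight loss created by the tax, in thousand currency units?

Deadweight loss = 33.6 thousand.

Without the tax, 180 − 3.5P = 4P + 15 gives 7.5P = 165, so P* = 22 and Q* = 103.
With the tax collected from producers, supply shifts: Qs = 4(P − 6) + 15.
New equilibrium: consumers pay 25.2, producers receive 19.2, Q = 91.8. (Wedge: Pb − Ps = 6.)
Quantity falls by |ΔQ| = |103 − 91.8| = 11.2.
DWL = ½ · t · |ΔQ| = ½ · 6 · 11.2 = 33.6.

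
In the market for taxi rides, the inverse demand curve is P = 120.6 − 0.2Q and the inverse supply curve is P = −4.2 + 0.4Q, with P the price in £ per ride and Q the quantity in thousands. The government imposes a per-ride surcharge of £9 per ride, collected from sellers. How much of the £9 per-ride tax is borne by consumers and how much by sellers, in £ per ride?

Rewrite in direct form: Qd = 603 − 5P and Qs = 2.5P + 10.5.
Before the tax: set 603 − 5P = 2.5P + 10.5 → P* = £79, Q* = 208.
With the tax collected from sellers, supply shifts: Qs = 2.5(P − 9) + 10.5.
New equilibrium: consumers pay £82, sellers receive £73, Q = 193. (Wedge: Pb − Ps = 9.)
Burden on consumers: £3; on sellers: £6. (They sum to £9.)

Consumers bear £3 per ride; sellers bear £6 per ride.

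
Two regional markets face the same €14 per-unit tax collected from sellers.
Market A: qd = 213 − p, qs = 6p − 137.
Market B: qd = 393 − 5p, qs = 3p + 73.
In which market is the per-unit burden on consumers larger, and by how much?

Market A, by €6.75.

Market A: pre-tax p* = €50, q* = 163; post-tax q = 151; per-unit burden on consumers = €12.
Market B: pre-tax p* = €40, q* = 193; post-tax q = 166.75; per-unit burden on consumers = €5.25.
Difference: €12 vs €5.25 → market A is larger by €6.75.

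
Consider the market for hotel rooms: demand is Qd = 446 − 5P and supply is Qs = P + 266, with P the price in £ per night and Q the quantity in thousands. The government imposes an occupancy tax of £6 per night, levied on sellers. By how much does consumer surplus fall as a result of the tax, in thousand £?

Before the tax: set 446 − 5P = P + 266 → P* = £30, Q* = 296.
With the tax collected from sellers, supply shifts: Qs = (P − 6) + 266.
Solving gives Q = 291 with consumers paying £31 and sellers receiving £25 (the £6 wedge).
ΔCS is the trapezoid between Q = 291 and Q = 296 of height £1: ½ · (296 + 291) · 1 = £293.5.

Consumer surplus falls by £293.5 thousand.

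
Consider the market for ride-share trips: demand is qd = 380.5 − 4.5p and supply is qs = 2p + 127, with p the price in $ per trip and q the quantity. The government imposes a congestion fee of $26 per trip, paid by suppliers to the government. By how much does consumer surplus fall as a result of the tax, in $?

Without the tax, 380.5 − 4.5p = 2p + 127 gives 6.5p = 253.5, so p* = $39 and q* = 205.
With the tax collected from suppliers, supply shifts: qs = 2(p − 26) + 127.
New equilibrium: buyers pay $47, suppliers receive $21, q = 169. (Wedge: pb − ps = 26.)
ΔCS is the trapezoid between Q = 169 and Q = 205 of height $8: ½ · (205 + 169) · 8 = $1496.

Consumer surplus falls by $1496.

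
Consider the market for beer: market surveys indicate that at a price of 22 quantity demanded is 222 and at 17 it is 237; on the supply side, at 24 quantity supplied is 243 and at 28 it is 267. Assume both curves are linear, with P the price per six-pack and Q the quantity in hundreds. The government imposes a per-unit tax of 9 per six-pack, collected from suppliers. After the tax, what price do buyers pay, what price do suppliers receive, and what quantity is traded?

Buyers pay 27; suppliers receive 18; quantity = 207.

Demand slope: (237 − 222)/(17 − 22) = -3, so Qd = 288 − 3P.
Supply slope: (267 − 243)/(28 − 24) = 6, so Qs = 6P + 99.
Without the tax, 288 − 3P = 6P + 99 gives 9P = 189, so P* = 21 and Q* = 225.
With the tax collected from suppliers, supply shifts: Qs = 6(P − 9) + 99.
New equilibrium: buyers pay 27, suppliers receive 18, Q = 207. (Wedge: Pb − Ps = 9.)
The less price-elastic side of the market bears the larger share of a per-unit tax.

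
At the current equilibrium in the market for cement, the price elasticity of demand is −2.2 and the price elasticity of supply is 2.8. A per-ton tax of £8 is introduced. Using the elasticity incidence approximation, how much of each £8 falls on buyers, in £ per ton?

Buyers bear ≈ £4.48 per ton.

Incidence ratio: buyers' share ≈ εs / (εs + |εd|) = 2.8 / (2.8 + 2.2) = 0.56.
So buyers bear ≈ 0.56 × £8 = £4.48; suppliers bear £3.52.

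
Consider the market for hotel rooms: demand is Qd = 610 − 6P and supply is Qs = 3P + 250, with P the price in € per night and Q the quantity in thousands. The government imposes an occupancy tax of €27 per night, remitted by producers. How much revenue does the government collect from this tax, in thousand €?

Tax revenue = €8532 thousand.

Without the tax, 610 − 6P = 3P + 250 gives 9P = 360, so P* = €40 and Q* = 370.
With the tax collected from producers, supply shifts: Qs = 3(P − 27) + 250.
New equilibrium: consumers pay €49, producers receive €22, Q = 316. (Wedge: Pb − Ps = 27.)
Revenue = t · Q = 27 · 316 = €8532.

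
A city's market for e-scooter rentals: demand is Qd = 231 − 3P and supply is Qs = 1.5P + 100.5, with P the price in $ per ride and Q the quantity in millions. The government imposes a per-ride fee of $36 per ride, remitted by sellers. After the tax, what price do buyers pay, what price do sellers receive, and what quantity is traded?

Before the tax: set 231 − 3P = 1.5P + 100.5 → P* = $29, Q* = 144.
With the tax collected from sellers, supply shifts: Qs = 1.5(P − 36) + 100.5.
New equilibrium: buyers pay $41, sellers receive $5, Q = 108. (Wedge: Pb − Ps = 36.)
The less price-elastic side of the market bears the larger share of a per-unit tax.

Buyers pay $41; sellers receive $5; quantity = 108.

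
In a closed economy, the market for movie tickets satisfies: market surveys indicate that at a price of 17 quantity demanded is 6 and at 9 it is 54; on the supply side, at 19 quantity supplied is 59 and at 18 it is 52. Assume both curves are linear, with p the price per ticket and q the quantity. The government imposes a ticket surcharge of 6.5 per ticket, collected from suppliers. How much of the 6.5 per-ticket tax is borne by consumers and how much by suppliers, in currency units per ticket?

Consumers bear 3.5 per ticket; suppliers bear 3 per ticket.

Demand slope: (54 − 6)/(9 − 17) = -6, so qd = 108 − 6p.
Supply slope: (52 − 59)/(18 − 19) = 7, so qs = 7p − 74.
Before the tax: set 108 − 6p = 7p − 74 → p* = 14, q* = 24.
With the tax collected from suppliers, supply shifts: qs = 7(p − 6.5) − 74.
Solving gives q = 3 with consumers paying 17.5 and suppliers receiving 11 (the 6.5 wedge).
Burden on consumers: 3.5; on suppliers: 3. (They sum to 6.5.)
The less price-elastic side of the market bears the larger share of a per-unit tax.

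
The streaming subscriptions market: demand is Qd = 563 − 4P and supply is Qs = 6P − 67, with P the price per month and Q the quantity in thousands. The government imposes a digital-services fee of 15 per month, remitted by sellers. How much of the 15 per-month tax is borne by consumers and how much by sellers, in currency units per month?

Consumers bear 9 per month; sellers bear 6 per month.

Without the tax, 563 − 4P = 6P − 67 gives 10P = 630, so P* = 63 and Q* = 311.
With the tax collected from sellers, supply shifts: Qs = 6(P − 15) − 67.
Solving gives Q = 275 with consumers paying 72 and sellers receiving 57 (the 15 wedge).
Burden on consumers: 9; on sellers: 6. (They sum to 15.)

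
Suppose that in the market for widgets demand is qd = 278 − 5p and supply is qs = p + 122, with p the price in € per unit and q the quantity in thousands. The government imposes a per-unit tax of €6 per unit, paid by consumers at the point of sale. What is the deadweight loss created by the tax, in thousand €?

Before the tax: set 278 − 5p = p + 122 → p* = €26, q* = 148.
With the tax collected from consumers, demand (in seller-price terms) shifts: qd = 278 − 5(p + 6).
New equilibrium: consumers pay €27, sellers receive €21, q = 143. (Wedge: pb − ps = 6.)
Quantity falls by |ΔQ| = |148 − 143| = 5.
DWL = ½ · t · |ΔQ| = ½ · 6 · 5 = €15.

Deadweight loss = €15 thousand.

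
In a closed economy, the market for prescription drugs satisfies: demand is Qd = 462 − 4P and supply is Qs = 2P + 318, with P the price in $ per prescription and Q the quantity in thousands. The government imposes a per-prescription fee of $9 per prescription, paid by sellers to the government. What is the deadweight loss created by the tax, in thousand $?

Without the tax, 462 − 4P = 2P + 318 gives 6P = 144, so P* = $24 and Q* = 366.
With the tax collected from sellers, supply shifts: Qs = 2(P − 9) + 318.
Solving gives Q = 354 with consumers paying $27 and sellers receiving $18 (the $9 wedge).
Quantity falls by |ΔQ| = |366 − 354| = 12.
DWL = ½ · t · |ΔQ| = ½ · 9 · 12 = $54.

Deadweight loss = $54 thousand.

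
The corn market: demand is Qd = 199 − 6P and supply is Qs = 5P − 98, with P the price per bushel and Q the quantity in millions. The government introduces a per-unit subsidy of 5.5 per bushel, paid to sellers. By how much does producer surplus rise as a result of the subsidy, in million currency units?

Producer surplus rises by 133.5 million.

Before the subsidy: set 199 − 6P = 5P − 98 → P* = 27, Q* = 37.
With a per-unit subsidy paid to sellers, each receives P + 5.5 per unit sold, so supply becomes Qs = 5(P + 5.5) − 98.
Solving gives Q = 52 with buyers paying 24.5 and sellers receiving 30 (the 5.5 wedge).
ΔPS is the trapezoid between Q = 52 and Q = 37 of height 3: ½ · (37 + 52) · 3 = 133.5.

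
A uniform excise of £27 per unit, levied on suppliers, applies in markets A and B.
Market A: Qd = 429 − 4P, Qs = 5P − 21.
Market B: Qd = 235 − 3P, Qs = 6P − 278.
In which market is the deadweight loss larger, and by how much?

Market A: pre-tax P* = £50, Q* = 229; post-tax Q = 169; deadweight loss = £810.
Market B: pre-tax P* = £57, Q* = 64; post-tax Q = 10; deadweight loss = £729.
Difference: £810 vs £729 → market A is larger by £81.

Market A, by £81.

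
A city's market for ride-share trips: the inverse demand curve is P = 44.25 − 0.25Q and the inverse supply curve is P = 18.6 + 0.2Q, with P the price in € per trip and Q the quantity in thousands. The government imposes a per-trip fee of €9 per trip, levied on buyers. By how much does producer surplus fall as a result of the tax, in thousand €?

Producer surplus falls by €188 thousand.

Rewrite in direct form: Qd = 177 − 4P and Qs = 5P − 93.
Without the tax, 177 − 4P = 5P − 93 gives 9P = 270, so P* = €30 and Q* = 57.
With the tax collected from buyers, demand (in seller-price terms) shifts: Qd = 177 − 4(P + 9).
Solving gives Q = 37 with buyers paying €35 and suppliers receiving €26 (the €9 wedge).
ΔPS is the trapezoid between Q = 37 and Q = 57 of height €4: ½ · (57 + 37) · 4 = €188.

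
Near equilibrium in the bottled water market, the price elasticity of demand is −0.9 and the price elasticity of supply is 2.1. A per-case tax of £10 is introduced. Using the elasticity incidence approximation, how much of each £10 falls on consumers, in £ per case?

Incidence ratio: consumers' share ≈ εs / (εs + |εd|) = 2.1 / (2.1 + 0.9) = 0.7.
So consumers bear ≈ 0.7 × £10 = £7; producers bear £3.

Consumers bear ≈ £7 per case.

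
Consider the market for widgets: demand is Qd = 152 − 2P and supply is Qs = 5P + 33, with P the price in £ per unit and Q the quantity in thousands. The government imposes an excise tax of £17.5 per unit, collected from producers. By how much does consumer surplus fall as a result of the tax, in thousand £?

Before the tax: set 152 − 2P = 5P + 33 → P* = £17, Q* = 118.
With the tax collected from producers, supply shifts: Qs = 5(P − 17.5) + 33.
Solving gives Q = 93 with consumers paying £29.5 and producers receiving £12 (the £17.5 wedge).
ΔCS is the trapezoid between Q = 93 and Q = 118 of height £12.5: ½ · (118 + 93) · 12.5 = £1318.75.

Consumer surplus falls by £1318.75 thousand.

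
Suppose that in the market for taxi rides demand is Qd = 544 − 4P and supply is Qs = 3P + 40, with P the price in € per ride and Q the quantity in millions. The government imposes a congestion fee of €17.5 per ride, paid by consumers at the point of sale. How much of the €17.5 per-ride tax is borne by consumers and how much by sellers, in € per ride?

Consumers bear €7.5 per ride; sellers bear €10 per ride.

Without the tax, 544 − 4P = 3P + 40 gives 7P = 504, so P* = €72 and Q* = 256.
With the tax collected from consumers, demand (in seller-price terms) shifts: Qd = 544 − 4(P + 17.5).
New equilibrium: consumers pay €79.5, sellers receive €62, Q = 226. (Wedge: Pb − Ps = 17.5.)
Burden on consumers: €7.5; on sellers: €10. (They sum to €17.5.)
The less price-elastic side of the market bears the larger share of a per-unit tax.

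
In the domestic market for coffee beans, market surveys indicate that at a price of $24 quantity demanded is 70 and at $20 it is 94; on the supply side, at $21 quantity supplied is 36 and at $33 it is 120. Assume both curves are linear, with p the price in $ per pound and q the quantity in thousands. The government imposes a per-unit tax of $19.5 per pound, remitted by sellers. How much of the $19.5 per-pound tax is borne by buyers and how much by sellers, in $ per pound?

Demand slope: (94 − 70)/(20 − 24) = -6, so qd = 214 − 6p.
Supply slope: (120 − 36)/(33 − 21) = 7, so qs = 7p − 111.
Before the tax: set 214 − 6p = 7p − 111 → p* = $25, q* = 64.
With the tax collected from sellers, supply shifts: qs = 7(p − 19.5) − 111.
Solving gives q = 1 with buyers paying $35.5 and sellers receiving $16 (the $19.5 wedge).
Burden on buyers: $10.5; on sellers: $9. (They sum to $19.5.)
The less price-elastic side of the market bears the larger share of a per-unit tax.

Buyers bear $10.5 per pound; sellers bear $9 per pound.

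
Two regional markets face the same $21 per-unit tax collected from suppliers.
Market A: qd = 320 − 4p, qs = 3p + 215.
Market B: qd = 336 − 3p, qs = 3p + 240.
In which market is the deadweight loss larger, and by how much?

Market A, by $47.25.

Market A: pre-tax p* = $15, q* = 260; post-tax q = 224; deadweight loss = $378.
Market B: pre-tax p* = $16, q* = 288; post-tax q = 256.5; deadweight loss = $330.75.
Difference: $378 vs $330.75 → market A is larger by $47.25.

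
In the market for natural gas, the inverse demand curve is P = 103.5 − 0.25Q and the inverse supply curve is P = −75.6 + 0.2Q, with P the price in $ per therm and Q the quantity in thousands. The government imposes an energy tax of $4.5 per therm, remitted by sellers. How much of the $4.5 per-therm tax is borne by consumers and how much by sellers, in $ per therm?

Consumers bear $2.5 per therm; sellers bear $2 per therm.

Inverting to Q(P) form: Qd = 414 − 4P; Qs = 5P + 378.
Before the tax: set 414 − 4P = 5P + 378 → P* = $4, Q* = 398.
With the tax collected from sellers, supply shifts: Qs = 5(P − 4.5) + 378.
Solving gives Q = 388 with consumers paying $6.5 and sellers receiving $2 (the $4.5 wedge).
Burden on consumers: $2.5; on sellers: $2. (They sum to $4.5.)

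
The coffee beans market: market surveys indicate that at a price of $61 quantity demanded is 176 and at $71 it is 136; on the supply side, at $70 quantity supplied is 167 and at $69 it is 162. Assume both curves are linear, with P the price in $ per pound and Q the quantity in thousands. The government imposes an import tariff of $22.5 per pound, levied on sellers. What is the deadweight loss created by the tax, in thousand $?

Deadweight loss = $562.5 thousand.

Demand slope: (136 − 176)/(71 − 61) = -4, so Qd = 420 − 4P.
Supply slope: (162 − 167)/(69 − 70) = 5, so Qs = 5P − 183.
Without the tax, 420 − 4P = 5P − 183 gives 9P = 603, so P* = $67 and Q* = 152.
With the tax collected from sellers, supply shifts: Qs = 5(P − 22.5) − 183.
Solving gives Q = 102 with buyers paying $79.5 and sellers receiving $57 (the $22.5 wedge).
Quantity falls by |ΔQ| = |152 − 102| = 50.
DWL = ½ · t · |ΔQ| = ½ · 22.5 · 50 = $562.5.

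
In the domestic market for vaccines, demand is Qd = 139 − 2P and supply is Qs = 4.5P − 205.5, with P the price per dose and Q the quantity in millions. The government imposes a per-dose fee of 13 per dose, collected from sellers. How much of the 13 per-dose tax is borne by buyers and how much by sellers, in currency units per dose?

Buyers bear 9 per dose; sellers bear 4 per dose.

Without the tax, 139 − 2P = 4.5P − 205.5 gives 6.5P = 344.5, so P* = 53 and Q* = 33.
With the tax collected from sellers, supply shifts: Qs = 4.5(P − 13) − 205.5.
Solving gives Q = 15 with buyers paying 62 and sellers receiving 49 (the 13 wedge).
Burden on buyers: 9; on sellers: 4. (They sum to 13.)
The less price-elastic side of the market bears the larger share of a per-unit tax.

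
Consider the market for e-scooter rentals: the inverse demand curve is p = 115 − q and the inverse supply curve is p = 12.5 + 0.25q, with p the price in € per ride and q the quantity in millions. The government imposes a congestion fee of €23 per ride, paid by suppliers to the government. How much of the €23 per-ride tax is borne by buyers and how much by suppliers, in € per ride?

Buyers bear €18.4 per ride; suppliers bear €4.6 per ride.

Inverting to q(p) form: qd = 115 − p; qs = 4p − 50.
Before the tax: set 115 − p = 4p − 50 → p* = €33, q* = 82.
With the tax collected from suppliers, supply shifts: qs = 4(p − 23) − 50.
New equilibrium: buyers pay €51.4, suppliers receive €28.4, q = 63.6. (Wedge: pb − ps = 23.)
Burden on buyers: €18.4; on suppliers: €4.6. (They sum to €23.)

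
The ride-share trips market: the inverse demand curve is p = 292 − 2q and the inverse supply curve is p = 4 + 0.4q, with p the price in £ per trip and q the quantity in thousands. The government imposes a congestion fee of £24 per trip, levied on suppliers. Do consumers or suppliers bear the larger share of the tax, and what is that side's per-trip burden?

Consumers bear the larger share: £20 per trip.

Inverting to q(p) form: qd = 146 − 0.5p; qs = 2.5p − 10.
Before the tax: set 146 − 0.5p = 2.5p − 10 → p* = £52, q* = 120.
With the tax collected from suppliers, supply shifts: qs = 2.5(p − 24) − 10.
New equilibrium: consumers pay £72, suppliers receive £48, q = 110. (Wedge: pb − ps = 24.)
Per-trip burden: consumers £20, suppliers £4.
Consumers take the larger share because demand is less price-elastic here (demand slope 0.5 vs supply slope 2.5).
The less price-elastic side of the market bears the larger share of a per-unit tax.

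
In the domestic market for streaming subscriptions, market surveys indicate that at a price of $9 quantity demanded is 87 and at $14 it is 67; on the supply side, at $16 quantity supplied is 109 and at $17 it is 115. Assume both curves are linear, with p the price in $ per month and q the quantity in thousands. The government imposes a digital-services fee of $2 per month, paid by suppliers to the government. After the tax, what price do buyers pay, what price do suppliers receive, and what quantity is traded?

Buyers pay $12.2; suppliers receive $10.2; quantity = 74.2.

Demand slope: (67 − 87)/(14 − 9) = -4, so qd = 123 − 4p.
Supply slope: (115 − 109)/(17 − 16) = 6, so qs = 6p + 13.
Before the tax: set 123 − 4p = 6p + 13 → p* = $11, q* = 79.
With the tax collected from suppliers, supply shifts: qs = 6(p − 2) + 13.
New equilibrium: buyers pay $12.2, suppliers receive $10.2, q = 74.2. (Wedge: pb − ps = 2.)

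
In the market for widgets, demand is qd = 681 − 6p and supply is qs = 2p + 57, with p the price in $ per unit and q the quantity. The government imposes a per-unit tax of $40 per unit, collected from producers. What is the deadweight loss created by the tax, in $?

Before the tax: set 681 − 6p = 2p + 57 → p* = $78, q* = 213.
With the tax collected from producers, supply shifts: qs = 2(p − 40) + 57.
New equilibrium: consumers pay $88, producers receive $48, q = 153. (Wedge: pb − ps = 40.)
Quantity falls by |ΔQ| = |213 − 153| = 60.
DWL = ½ · t · |ΔQ| = ½ · 40 · 60 = $1200.

Deadweight loss = $1200.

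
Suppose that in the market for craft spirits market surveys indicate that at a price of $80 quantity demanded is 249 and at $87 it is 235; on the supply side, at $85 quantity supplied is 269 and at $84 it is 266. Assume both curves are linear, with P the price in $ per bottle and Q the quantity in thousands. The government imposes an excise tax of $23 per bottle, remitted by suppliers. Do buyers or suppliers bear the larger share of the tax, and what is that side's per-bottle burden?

Buyers bear the larger share: $13.8 per bottle.

Demand slope: (235 − 249)/(87 − 80) = -2, so Qd = 409 − 2P.
Supply slope: (266 − 269)/(84 − 85) = 3, so Qs = 3P + 14.
Before the tax: set 409 − 2P = 3P + 14 → P* = $79, Q* = 251.
With the tax collected from suppliers, supply shifts: Qs = 3(P − 23) + 14.
Solving gives Q = 223.4 with buyers paying $92.8 and suppliers receiving $69.8 (the $23 wedge).
Per-bottle burden: buyers $13.8, suppliers $9.2.
Buyers take the larger share because demand is less price-elastic here (demand slope 2 vs supply slope 3).
The less price-elastic side of the market bears the larger share of a per-unit tax.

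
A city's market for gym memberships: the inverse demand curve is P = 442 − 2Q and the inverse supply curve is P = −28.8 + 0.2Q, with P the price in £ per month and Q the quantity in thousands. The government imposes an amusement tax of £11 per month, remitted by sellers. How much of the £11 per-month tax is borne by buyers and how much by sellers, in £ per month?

Inverting to Q(P) form: Qd = 221 − 0.5P; Qs = 5P + 144.
Without the tax, 221 − 0.5P = 5P + 144 gives 5.5P = 77, so P* = £14 and Q* = 214.
With the tax collected from sellers, supply shifts: Qs = 5(P − 11) + 144.
Solving gives Q = 209 with buyers paying £24 and sellers receiving £13 (the £11 wedge).
Burden on buyers: £10; on sellers: £1. (They sum to £11.)
The less price-elastic side of the market bears the larger share of a per-unit tax.

Buyers bear £10 per month; sellers bear £1 per month.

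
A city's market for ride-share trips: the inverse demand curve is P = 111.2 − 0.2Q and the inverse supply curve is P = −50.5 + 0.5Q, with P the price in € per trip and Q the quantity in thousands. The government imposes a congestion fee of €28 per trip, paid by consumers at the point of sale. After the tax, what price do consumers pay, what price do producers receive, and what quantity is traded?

Consumers pay €73; producers receive €45; quantity = 191.

Inverting to Q(P) form: Qd = 556 − 5P; Qs = 2P + 101.
Without the tax, 556 − 5P = 2P + 101 gives 7P = 455, so P* = €65 and Q* = 231.
With the tax collected from consumers, demand (in seller-price terms) shifts: Qd = 556 − 5(P + 28).
New equilibrium: consumers pay €73, producers receive €45, Q = 191. (Wedge: Pb − Ps = 28.)
The less price-elastic side of the market bears the larger share of a per-unit tax.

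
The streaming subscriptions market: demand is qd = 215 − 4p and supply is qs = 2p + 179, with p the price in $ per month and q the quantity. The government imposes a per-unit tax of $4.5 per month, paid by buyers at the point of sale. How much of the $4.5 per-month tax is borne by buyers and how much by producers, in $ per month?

Without the tax, 215 − 4p = 2p + 179 gives 6p = 36, so p* = $6 and q* = 191.
With the tax collected from buyers, demand (in seller-price terms) shifts: qd = 215 − 4(p + 4.5).
Solving gives q = 185 with buyers paying $7.5 and producers receiving $3 (the $4.5 wedge).
Burden on buyers: $1.5; on producers: $3. (They sum to $4.5.)
The less price-elastic side of the market bears the larger share of a per-unit tax.

Buyers bear $1.5 per month; producers bear $3 per month.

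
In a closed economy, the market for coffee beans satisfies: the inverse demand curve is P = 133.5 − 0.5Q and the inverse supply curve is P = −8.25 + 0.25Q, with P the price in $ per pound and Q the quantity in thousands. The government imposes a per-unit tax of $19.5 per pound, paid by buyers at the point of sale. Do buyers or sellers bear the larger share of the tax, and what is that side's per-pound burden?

Rewrite in direct form: Qd = 267 − 2P and Qs = 4P + 33.
Before the tax: set 267 − 2P = 4P + 33 → P* = $39, Q* = 189.
With the tax collected from buyers, demand (in seller-price terms) shifts: Qd = 267 − 2(P + 19.5).
Solving gives Q = 163 with buyers paying $52 and sellers receiving $32.5 (the $19.5 wedge).
Per-pound burden: buyers $13, sellers $6.5.
Buyers take the larger share because demand is less price-elastic here (demand slope 2 vs supply slope 4).
The less price-elastic side of the market bears the larger share of a per-unit tax.

Buyers bear the larger share: $13 per pound.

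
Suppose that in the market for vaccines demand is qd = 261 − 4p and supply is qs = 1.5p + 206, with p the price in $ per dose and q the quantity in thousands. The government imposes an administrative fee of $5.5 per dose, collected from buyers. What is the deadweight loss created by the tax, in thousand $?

Without the tax, 261 − 4p = 1.5p + 206 gives 5.5p = 55, so p* = $10 and q* = 221.
With the tax collected from buyers, demand (in seller-price terms) shifts: qd = 261 − 4(p + 5.5).
New equilibrium: buyers pay $11.5, sellers receive $6, q = 215. (Wedge: pb − ps = 5.5.)
Quantity falls by |ΔQ| = |221 − 215| = 6.
DWL = ½ · t · |ΔQ| = ½ · 5.5 · 6 = $16.5.

Deadweight loss = $16.5 thousand.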